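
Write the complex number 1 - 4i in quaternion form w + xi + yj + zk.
1 - 4i + 0j + 0k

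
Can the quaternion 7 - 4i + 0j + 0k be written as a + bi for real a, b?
Yes. The quaternion 7 - 4i has j- and k-coefficients y = z = 0, so it lies in the complex subalgebra spanned by 1 and i.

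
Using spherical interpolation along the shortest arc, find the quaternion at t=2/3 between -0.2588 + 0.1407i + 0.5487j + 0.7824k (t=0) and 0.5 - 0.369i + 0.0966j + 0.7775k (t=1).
0.27 - 0.2193i + 0.2905j + 0.8914k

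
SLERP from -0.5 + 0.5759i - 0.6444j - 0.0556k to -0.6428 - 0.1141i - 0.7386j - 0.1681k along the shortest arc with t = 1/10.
-0.5285 + 0.5151i - 0.6713j - 0.0694k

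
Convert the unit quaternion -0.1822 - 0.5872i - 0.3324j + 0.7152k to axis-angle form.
axis = (-0.5972, -0.3381, 0.7274), θ = 201°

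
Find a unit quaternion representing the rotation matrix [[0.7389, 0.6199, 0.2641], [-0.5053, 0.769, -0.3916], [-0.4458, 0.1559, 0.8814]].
0.9205 + 0.1487i + 0.1928j - 0.3056k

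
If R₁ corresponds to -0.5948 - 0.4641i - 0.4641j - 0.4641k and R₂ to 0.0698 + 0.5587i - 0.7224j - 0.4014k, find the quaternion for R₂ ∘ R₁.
-0.3038 - 0.2157i + 0.8429j - 0.3882k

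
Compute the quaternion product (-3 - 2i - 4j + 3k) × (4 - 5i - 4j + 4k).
-50 + 3i - 11j - 12k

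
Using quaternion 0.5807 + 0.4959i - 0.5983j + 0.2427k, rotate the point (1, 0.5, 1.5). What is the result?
(-0.953, -1.416, 0.767)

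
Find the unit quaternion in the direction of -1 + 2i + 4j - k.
-0.2132 + 0.4264i + 0.8528j - 0.2132k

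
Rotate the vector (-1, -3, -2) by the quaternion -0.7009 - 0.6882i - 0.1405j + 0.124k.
(-2.084, 1.914, -2.449)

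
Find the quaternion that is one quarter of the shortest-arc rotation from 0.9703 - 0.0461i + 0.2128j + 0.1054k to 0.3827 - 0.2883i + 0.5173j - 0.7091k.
0.9237 - 0.1274i + 0.3365j - 0.1317k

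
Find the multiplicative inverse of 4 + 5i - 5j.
0.0606 - 0.0758i + 0.0758j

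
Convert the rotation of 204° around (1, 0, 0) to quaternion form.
-0.2079 + 0.9781i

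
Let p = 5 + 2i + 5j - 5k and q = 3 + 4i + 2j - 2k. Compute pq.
-13 + 26i + 9j - 41k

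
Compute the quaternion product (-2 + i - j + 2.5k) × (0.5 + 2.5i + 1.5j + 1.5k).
-5.75 - 9.75i + 1.25j + 2.25k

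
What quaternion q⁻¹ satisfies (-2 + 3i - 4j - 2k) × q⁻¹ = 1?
-0.0606 - 0.0909i + 0.1212j + 0.0606k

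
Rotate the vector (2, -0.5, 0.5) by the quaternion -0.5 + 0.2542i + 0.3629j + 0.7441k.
(-1.198, -0.604, 1.643)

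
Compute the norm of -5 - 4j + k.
√42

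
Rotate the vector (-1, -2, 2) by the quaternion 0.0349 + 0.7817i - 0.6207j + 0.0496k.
(1.792, 1.189, -2.092)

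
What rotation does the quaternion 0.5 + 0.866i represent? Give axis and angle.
axis = (1, 0, 0), θ = 2π/3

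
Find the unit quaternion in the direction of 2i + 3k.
0.5547i + 0.8321k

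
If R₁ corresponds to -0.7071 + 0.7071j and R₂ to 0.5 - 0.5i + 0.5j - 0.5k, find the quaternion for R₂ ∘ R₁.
-0.7071 + 0.7071i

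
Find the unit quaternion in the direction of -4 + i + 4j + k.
-0.686 + 0.1715i + 0.686j + 0.1715k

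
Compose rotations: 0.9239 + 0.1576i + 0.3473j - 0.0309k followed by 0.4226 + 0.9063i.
0.2476 + 0.9039i + 0.1748j + 0.3017k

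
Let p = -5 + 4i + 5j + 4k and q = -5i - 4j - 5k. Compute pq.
60 + 16i + 20j + 34k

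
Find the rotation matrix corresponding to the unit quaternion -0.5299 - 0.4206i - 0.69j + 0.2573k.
[[-0.0846, 0.8531, 0.5148], [0.3077, 0.5138, -0.8008], [-0.9477, 0.0907, -0.306]]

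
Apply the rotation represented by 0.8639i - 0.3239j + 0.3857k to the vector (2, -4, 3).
(5.223, 1.292, 0.225)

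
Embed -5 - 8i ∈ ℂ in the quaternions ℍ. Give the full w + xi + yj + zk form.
-5 - 8i + 0j + 0k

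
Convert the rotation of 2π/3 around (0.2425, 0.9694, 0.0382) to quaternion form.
0.5 + 0.21i + 0.8395j + 0.0331k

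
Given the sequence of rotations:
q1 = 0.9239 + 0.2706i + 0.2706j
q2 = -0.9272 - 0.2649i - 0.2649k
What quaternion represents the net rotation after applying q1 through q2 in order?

q2 · q1 = -0.785 - 0.424i - 0.3226j - 0.3164k
-0.785 - 0.424i - 0.3226j - 0.3164k


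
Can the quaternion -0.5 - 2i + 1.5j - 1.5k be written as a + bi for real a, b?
No. The quaternion -0.5 - 2i + 1.5j - 1.5k has j-coefficient y = 1.5 and k-coefficient z = -1.5, not both zero, so it does not lie in the complex subalgebra spanned by 1 and i.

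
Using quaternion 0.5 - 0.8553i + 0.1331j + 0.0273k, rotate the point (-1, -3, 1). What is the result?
(-0.112, 2.457, 2.225)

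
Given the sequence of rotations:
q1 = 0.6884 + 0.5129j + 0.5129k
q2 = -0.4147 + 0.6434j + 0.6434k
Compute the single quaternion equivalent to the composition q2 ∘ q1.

q2 · q1 = -0.9455 + 0.2302j + 0.2302k
-0.9455 + 0.2302j + 0.2302k


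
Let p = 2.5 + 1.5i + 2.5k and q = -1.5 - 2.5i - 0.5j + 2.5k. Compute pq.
-6.25 - 7.25i - 11.25j + 1.75k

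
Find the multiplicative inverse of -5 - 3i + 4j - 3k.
-0.0847 + 0.0508i - 0.0678j + 0.0508k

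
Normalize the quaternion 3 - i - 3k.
0.6882 - 0.2294i - 0.6882k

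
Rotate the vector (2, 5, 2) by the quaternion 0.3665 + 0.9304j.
(-0.099, 5, -2.827)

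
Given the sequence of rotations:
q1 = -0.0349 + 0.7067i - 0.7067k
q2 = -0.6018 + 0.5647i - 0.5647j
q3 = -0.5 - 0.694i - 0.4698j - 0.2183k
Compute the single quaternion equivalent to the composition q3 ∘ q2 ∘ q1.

q2 · q1 = -0.3781 - 0.0459i + 0.4188j + 0.8244k
q3 · q2 · q1 = 0.5339 - 0.0105i + 0.5504j - 0.6419k
0.5339 - 0.0105i + 0.5504j - 0.6419k


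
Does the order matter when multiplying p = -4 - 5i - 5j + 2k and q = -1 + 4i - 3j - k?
Yes: pq = 11 + 20j + 37k ≠ 11 - 22i + 14j - 33k = qp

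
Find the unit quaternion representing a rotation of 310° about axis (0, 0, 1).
-0.9063 + 0.4226k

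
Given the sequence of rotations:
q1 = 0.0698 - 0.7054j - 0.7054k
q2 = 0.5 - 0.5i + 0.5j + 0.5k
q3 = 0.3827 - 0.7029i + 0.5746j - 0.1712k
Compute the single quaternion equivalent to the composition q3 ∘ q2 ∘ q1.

q2 · q1 = 0.7403 - 0.0349i - 0.6705j + 0.0349k
q3 · q2 · q1 = 0.65 - 0.6284i + 0.1993j + 0.378k
0.65 - 0.6284i + 0.1993j + 0.378k


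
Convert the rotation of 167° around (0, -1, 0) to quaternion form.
0.1132 - 0.9936j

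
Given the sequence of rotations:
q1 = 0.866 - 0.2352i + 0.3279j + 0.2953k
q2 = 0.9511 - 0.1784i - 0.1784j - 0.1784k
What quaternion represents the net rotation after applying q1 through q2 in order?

q2 · q1 = 0.8929 - 0.3724i + 0.252j + 0.0259k
0.8929 - 0.3724i + 0.252j + 0.0259k


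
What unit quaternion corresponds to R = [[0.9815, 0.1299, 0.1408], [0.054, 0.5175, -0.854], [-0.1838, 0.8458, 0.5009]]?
0.866 + 0.4907i + 0.0937j - 0.0219k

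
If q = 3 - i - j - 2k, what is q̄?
3 + i + j + 2k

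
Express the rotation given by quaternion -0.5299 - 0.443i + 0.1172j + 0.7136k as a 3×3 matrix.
[[-0.0459, 0.6524, -0.7565], [-0.8601, -0.4109, -0.3022], [-0.508, 0.6368, 0.58]]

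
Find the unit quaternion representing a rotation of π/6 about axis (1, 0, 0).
0.9659 + 0.2588i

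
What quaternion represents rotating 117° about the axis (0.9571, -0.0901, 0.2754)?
0.5225 + 0.8161i - 0.0768j + 0.2348k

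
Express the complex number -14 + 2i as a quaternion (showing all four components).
-14 + 2i + 0j + 0k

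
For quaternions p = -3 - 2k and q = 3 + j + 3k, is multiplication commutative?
No: pq = -3 + 2i - 3j - 15k ≠ -3 - 2i - 3j - 15k = qp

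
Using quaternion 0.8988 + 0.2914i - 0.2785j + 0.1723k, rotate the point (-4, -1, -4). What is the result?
(-1.069, 1.119, -5.532)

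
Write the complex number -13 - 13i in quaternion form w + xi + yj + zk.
-13 - 13i + 0j + 0k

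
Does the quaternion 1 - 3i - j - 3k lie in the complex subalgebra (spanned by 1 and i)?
No. The quaternion 1 - 3i - j - 3k has j-coefficient y = -1 and k-coefficient z = -3, not both zero, so it does not lie in the complex subalgebra spanned by 1 and i.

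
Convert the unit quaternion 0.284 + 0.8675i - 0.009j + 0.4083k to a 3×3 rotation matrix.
[[0.6664, -0.2475, 0.7033], [0.2163, -0.8385, -0.5001], [0.7135, 0.4854, -0.5053]]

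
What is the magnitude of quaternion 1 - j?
√2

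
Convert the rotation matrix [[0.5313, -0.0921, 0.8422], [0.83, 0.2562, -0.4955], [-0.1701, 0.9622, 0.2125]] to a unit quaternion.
0.7071 + 0.5154i + 0.3579j + 0.326k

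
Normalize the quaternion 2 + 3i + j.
0.5345 + 0.8018i + 0.2673j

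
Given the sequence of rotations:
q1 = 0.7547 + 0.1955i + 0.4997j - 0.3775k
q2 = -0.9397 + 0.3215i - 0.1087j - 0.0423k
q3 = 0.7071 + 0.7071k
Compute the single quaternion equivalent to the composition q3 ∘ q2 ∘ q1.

q2 · q1 = -0.7337 + 0.1211i - 0.4385j + 0.5047k
q3 · q2 · q1 = -0.8757 + 0.3957i - 0.2244j - 0.1619k
-0.8757 + 0.3957i - 0.2244j - 0.1619k


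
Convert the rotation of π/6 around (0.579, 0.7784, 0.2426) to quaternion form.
0.9659 + 0.1499i + 0.2015j + 0.0628k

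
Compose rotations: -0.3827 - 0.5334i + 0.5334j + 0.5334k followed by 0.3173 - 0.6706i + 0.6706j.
-0.8368 + 0.4451i + 0.2703j + 0.1692k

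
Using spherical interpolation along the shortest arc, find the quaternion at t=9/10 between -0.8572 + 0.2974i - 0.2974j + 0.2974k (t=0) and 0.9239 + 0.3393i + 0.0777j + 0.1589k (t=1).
-0.9478 - 0.2791i - 0.1051j - 0.1129k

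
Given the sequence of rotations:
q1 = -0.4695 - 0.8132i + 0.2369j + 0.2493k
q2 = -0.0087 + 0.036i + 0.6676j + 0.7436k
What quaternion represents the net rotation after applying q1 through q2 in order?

q2 · q1 = -0.3102 - 0.0196i - 0.9292j + 0.2001k
-0.3102 - 0.0196i - 0.9292j + 0.2001k


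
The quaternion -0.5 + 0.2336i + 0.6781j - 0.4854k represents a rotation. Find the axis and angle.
axis = (0.2697, 0.783, -0.5605), θ = 4π/3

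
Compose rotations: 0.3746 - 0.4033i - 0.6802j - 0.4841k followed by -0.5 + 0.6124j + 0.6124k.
0.5257 + 0.3217i + 0.3225j + 0.7184k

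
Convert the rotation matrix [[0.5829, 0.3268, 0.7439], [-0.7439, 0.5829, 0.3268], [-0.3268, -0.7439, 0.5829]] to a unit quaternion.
0.829 - 0.3229i + 0.3229j - 0.3229k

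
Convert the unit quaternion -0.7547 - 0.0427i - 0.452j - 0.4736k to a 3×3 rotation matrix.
[[0.1428, -0.6763, 0.7227], [0.7535, 0.5478, 0.3637], [-0.6418, 0.4926, 0.5877]]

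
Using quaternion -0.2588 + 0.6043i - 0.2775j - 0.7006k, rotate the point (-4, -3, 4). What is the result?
(-0.176, 4.834, 4.196)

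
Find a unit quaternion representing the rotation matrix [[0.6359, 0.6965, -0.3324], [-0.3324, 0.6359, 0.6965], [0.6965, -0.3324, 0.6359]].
0.8526 - 0.3017i - 0.3017j - 0.3017k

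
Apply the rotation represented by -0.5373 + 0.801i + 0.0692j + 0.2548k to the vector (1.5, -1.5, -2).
(0.046, -1.417, 2.548)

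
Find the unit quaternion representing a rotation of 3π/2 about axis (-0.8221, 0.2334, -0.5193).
-0.7071 - 0.5813i + 0.165j - 0.3672k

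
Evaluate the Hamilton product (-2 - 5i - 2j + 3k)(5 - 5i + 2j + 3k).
-40 - 27i - 14j - 11k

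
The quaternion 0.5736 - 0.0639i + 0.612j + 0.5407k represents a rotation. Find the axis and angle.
axis = (-0.078, 0.7471, 0.6601), θ = 110°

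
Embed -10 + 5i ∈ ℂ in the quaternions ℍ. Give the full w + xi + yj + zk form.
-10 + 5i + 0j + 0k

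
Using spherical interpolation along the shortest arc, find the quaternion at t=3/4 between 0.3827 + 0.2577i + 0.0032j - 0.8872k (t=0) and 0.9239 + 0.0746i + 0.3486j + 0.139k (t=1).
0.9247 + 0.1504i + 0.3017j - 0.1765k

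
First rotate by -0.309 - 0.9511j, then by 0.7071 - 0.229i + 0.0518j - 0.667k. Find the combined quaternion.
-0.1692 - 0.5636i - 0.6885j + 0.4239k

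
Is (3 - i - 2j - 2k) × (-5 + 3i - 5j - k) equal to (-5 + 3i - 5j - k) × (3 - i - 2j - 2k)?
No: pq = -24 + 6i - 12j + 18k ≠ -24 + 22i + 2j - 4k = qp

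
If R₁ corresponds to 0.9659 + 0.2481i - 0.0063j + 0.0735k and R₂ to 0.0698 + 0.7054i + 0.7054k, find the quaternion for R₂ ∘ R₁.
-0.1594 + 0.7031i + 0.1227j + 0.682k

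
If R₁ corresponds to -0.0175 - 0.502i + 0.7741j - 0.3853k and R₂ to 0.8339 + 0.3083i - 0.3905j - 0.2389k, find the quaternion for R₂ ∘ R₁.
0.3504 - 0.0886i + 0.8911j - 0.2745k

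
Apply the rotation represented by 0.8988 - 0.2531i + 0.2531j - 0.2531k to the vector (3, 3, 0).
(3.212, 0.482, -2.73)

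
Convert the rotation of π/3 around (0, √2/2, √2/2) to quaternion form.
0.866 + 0.3536j + 0.3536k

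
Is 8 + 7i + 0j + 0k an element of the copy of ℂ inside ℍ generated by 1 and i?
Yes. The quaternion 8 + 7i has j- and k-coefficients y = z = 0, so it lies in the complex subalgebra spanned by 1 and i.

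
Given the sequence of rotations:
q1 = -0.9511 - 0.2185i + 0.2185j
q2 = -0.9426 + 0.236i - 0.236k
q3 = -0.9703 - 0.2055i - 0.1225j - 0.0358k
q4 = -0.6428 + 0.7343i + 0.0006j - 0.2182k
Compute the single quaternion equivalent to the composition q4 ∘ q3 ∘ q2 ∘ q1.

q2 · q1 = 0.9481 + 0.0331i - 0.1544j + 0.276k
q3 · q2 · q1 = -0.9222 - 0.2663i + 0.0892j - 0.266k
q4 · q3 · q2 · q1 = 0.7302 - 0.4867i + 0.1955j + 0.4379k
0.7302 - 0.4867i + 0.1955j + 0.4379k


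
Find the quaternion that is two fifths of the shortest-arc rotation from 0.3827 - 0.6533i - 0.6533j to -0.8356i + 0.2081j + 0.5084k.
0.2668 - 0.8616i - 0.3542j + 0.2471k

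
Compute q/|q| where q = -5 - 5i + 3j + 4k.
-0.5774 - 0.5774i + 0.3464j + 0.4619k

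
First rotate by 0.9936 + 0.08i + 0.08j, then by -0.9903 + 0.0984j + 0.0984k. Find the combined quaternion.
-0.9918 - 0.0871i + 0.0264j + 0.0899k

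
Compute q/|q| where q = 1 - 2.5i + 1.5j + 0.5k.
0.3203 - 0.8006i + 0.4804j + 0.1601k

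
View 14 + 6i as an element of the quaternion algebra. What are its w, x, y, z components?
14 + 6i + 0j + 0k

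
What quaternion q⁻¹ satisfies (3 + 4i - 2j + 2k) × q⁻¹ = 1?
0.0909 - 0.1212i + 0.0606j - 0.0606k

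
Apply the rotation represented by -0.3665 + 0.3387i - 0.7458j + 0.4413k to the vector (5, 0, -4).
(-5.892, -2.503, 0.129)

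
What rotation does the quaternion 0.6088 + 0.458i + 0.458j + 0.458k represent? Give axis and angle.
axis = (√3/3, √3/3, √3/3), θ = 105°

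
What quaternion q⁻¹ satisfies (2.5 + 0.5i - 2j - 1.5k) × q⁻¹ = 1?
0.1961 - 0.0392i + 0.1569j + 0.1176k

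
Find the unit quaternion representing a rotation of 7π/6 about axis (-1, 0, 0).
-0.2588 - 0.9659i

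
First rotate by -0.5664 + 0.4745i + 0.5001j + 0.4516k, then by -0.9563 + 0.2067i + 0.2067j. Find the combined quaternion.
0.3402 - 0.4775i - 0.6887j - 0.4266k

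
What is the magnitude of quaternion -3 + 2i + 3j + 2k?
√26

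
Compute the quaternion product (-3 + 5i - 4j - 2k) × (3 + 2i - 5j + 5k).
-29 - 21i - 26j - 38k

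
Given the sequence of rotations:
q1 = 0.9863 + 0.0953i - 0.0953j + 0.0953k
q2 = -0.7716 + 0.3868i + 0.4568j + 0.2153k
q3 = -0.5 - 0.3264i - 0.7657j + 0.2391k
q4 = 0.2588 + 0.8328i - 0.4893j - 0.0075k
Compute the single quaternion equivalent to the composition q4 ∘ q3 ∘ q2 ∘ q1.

q2 · q1 = -0.7749 + 0.372i + 0.5077j + 0.0584k
q3 · q2 · q1 = 0.8837 - 0.0992i + 0.4475j - 0.0954k
q4 · q3 · q2 · q1 = 0.5296 + 0.7603i - 0.2364j + 0.2928k
0.5296 + 0.7603i - 0.2364j + 0.2928k


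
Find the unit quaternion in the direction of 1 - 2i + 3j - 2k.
0.2357 - 0.4714i + 0.7071j - 0.4714k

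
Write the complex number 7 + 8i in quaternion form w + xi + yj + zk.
7 + 8i + 0j + 0k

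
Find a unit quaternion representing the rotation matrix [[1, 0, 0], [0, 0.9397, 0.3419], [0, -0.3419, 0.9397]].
0.9848 - 0.1736i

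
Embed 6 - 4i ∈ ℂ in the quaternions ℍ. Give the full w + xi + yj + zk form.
6 - 4i + 0j + 0k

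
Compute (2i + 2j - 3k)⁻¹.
-0.1176i - 0.1176j + 0.1765k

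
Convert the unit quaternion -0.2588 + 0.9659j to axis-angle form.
axis = (0, 1, 0), θ = 7π/6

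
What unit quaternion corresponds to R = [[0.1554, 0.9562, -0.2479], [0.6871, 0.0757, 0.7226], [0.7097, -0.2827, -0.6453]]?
-0.3827 + 0.6567i + 0.6256j + 0.1758k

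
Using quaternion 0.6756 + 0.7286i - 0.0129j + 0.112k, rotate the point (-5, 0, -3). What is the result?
(-5.31, 2.299, -0.717)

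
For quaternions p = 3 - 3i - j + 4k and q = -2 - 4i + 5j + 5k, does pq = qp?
No: pq = -33 - 31i + 16j - 12k ≠ -33 + 19i + 18j + 26k = qp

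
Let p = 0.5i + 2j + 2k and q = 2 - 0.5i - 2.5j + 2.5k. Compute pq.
0.25 + 11i + 1.75j + 3.75k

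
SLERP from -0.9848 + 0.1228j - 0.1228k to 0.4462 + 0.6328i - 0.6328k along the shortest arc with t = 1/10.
-0.9893 - 0.0813i + 0.1162j - 0.0349k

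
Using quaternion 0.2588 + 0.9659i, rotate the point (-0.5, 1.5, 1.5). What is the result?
(-0.5, -2.049, -0.549)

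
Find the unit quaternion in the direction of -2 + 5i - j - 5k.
-0.2697 + 0.6742i - 0.1348j - 0.6742k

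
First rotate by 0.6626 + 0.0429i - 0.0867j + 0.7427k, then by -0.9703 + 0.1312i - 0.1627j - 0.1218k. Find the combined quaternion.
-0.5722 - 0.0861i - 0.1263j - 0.8057k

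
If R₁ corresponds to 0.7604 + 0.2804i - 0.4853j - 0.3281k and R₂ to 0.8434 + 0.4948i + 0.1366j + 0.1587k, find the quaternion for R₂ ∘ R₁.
0.6209 + 0.6449i - 0.0986j - 0.4345k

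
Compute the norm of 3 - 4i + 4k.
√41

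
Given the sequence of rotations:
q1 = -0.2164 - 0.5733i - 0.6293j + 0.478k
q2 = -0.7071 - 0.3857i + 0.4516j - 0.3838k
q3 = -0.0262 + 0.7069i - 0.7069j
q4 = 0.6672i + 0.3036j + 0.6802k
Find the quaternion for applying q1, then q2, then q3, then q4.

q2 · q1 = 0.3995 + 0.4632i + 0.7516j + 0.2467k
q3 · q2 · q1 = 0.1934 + 0.0959i - 0.4765j + 0.8523k
q4 · q3 · q2 · q1 = -0.4991 + 0.7119i - 0.4447j - 0.2155k
-0.4991 + 0.7119i - 0.4447j - 0.2155k


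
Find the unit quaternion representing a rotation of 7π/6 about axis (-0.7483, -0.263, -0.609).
-0.2588 - 0.7228i - 0.254j - 0.5882k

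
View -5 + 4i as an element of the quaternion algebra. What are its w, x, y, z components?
-5 + 4i + 0j + 0k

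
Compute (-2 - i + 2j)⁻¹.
-0.2222 + 0.1111i - 0.2222j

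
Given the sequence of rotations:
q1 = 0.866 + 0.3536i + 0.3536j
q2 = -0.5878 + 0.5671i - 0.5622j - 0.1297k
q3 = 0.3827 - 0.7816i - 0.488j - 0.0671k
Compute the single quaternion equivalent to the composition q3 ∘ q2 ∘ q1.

q2 · q1 = -0.5108 + 0.3291i - 0.7406j + 0.287k
q3 · q2 · q1 = -0.2804 + 0.3354i + 0.1681j + 0.8836k
-0.2804 + 0.3354i + 0.1681j + 0.8836k


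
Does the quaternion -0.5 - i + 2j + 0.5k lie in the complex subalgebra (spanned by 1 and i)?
No. The quaternion -0.5 - i + 2j + 0.5k has j-coefficient y = 2 and k-coefficient z = 0.5, not both zero, so it does not lie in the complex subalgebra spanned by 1 and i.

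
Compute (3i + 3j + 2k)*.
-3i - 3j - 2k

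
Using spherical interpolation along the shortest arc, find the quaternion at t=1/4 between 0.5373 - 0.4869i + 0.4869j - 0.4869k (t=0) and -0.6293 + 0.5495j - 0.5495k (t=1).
0.2537 - 0.4256i + 0.6142j - 0.6142k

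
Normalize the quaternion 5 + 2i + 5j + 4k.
0.5976 + 0.239i + 0.5976j + 0.4781k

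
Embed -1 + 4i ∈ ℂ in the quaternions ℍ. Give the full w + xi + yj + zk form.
-1 + 4i + 0j + 0k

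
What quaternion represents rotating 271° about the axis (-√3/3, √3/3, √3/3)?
-0.7133 - 0.4047i + 0.4047j + 0.4047k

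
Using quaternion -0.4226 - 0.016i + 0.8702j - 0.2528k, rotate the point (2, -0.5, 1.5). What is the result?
(-2.255, -0.744, 0.928)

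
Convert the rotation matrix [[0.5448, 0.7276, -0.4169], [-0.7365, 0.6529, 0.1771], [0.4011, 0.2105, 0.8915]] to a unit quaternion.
0.8788 + 0.0095i - 0.2327j - 0.4165k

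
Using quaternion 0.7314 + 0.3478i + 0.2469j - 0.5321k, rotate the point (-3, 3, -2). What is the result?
(1.933, 3.938, 1.66)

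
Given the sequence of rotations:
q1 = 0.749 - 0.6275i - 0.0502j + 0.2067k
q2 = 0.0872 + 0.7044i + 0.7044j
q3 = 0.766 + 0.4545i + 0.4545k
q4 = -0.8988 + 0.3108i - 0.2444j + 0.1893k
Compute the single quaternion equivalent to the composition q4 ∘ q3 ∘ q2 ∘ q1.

q2 · q1 = 0.5427 + 0.6185i + 0.3776j + 0.4247k
q3 · q2 · q1 = -0.0584 + 0.5488i + 0.3773j + 0.7436k
q4 · q3 · q2 · q1 = -0.1666 - 0.7646i - 0.4521j - 0.428k
-0.1666 - 0.7646i - 0.4521j - 0.428k


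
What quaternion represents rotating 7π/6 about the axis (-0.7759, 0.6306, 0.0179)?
-0.2588 - 0.7495i + 0.6091j + 0.0173k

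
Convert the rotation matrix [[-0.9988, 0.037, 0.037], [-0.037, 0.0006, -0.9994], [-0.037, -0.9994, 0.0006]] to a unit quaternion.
-0.0262 - 0.7069j + 0.7069k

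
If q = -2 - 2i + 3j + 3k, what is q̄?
-2 + 2i - 3j - 3k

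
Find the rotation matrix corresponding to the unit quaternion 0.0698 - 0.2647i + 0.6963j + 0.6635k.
[[-0.8501, -0.4612, -0.2541], [-0.276, -0.0206, 0.9609], [-0.4485, 0.887, -0.1098]]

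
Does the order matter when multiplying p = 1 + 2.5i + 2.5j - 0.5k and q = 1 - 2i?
Yes: pq = 6 + 0.5i + 3.5j + 4.5k ≠ 6 + 0.5i + 1.5j - 5.5k = qp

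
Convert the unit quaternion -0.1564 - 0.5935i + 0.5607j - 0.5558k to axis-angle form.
axis = (-0.6009, 0.5677, -0.5627), θ = 198°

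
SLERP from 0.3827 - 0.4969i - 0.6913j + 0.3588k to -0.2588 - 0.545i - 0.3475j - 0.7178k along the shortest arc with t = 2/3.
-0.036 - 0.6753i - 0.6029j - 0.4233k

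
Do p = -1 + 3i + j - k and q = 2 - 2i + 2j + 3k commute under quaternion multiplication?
No: pq = 5 + 13i - 7j + 3k ≠ 5 + 3i + 7j - 13k = qp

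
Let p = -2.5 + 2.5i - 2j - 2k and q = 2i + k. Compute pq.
-3 - 7i - 6.5j + 1.5k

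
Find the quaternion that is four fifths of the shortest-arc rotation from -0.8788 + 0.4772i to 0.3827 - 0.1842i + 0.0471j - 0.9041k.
-0.5506 + 0.2785i - 0.0409j + 0.7859k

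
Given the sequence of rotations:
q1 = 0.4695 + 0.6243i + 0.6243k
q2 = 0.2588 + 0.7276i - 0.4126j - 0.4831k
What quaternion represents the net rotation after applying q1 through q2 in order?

q2 · q1 = -0.0311 + 0.2456i - 0.9496j + 0.1923k
-0.0311 + 0.2456i - 0.9496j + 0.1923k


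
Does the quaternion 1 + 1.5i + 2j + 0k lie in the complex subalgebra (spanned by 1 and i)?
No. The quaternion 1 + 1.5i + 2j has j-coefficient y = 2 and k-coefficient z = 0, not both zero, so it does not lie in the complex subalgebra spanned by 1 and i.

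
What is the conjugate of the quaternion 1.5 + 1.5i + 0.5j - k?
1.5 - 1.5i - 0.5j + k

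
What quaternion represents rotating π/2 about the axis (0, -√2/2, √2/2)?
0.7071 - 0.5j + 0.5k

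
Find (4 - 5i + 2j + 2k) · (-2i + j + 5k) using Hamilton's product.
-22 + 25j + 19k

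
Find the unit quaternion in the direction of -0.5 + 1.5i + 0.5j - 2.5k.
-0.1667 + 0.5i + 0.1667j - 0.8333k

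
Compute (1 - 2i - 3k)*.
1 + 2i + 3k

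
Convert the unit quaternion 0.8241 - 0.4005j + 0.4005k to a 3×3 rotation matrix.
[[0.3584, -0.6601, -0.6601], [0.6601, 0.6792, -0.3208], [0.6601, -0.3208, 0.6792]]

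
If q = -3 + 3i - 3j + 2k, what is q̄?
-3 - 3i + 3j - 2k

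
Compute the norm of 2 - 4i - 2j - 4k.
√40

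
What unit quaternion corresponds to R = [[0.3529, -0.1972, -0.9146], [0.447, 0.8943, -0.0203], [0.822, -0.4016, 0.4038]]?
0.8141 - 0.1171i - 0.5333j + 0.1978k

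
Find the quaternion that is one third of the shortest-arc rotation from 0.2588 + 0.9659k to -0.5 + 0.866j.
0.4469 - 0.4036j + 0.7984k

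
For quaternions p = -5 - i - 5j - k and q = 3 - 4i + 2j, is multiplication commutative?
No: pq = -9 + 19i - 21j - 25k ≠ -9 + 15i - 29j + 19k = qp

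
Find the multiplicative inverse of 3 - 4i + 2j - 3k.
0.0789 + 0.1053i - 0.0526j + 0.0789k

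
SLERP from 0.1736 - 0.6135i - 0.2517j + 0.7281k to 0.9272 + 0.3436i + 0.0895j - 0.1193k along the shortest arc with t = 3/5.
-0.6094 - 0.5931i - 0.2043j + 0.485k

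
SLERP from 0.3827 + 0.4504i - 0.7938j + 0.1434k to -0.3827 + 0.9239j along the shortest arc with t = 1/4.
0.3917 + 0.344i - 0.8463j + 0.1095k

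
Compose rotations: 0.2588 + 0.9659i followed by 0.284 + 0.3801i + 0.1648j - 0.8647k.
-0.2936 + 0.3727i - 0.7926j - 0.383k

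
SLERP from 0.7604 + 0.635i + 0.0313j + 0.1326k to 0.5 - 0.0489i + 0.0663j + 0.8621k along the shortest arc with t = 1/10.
0.7738 + 0.589i + 0.0375j + 0.2299k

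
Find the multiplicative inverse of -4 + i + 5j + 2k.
-0.087 - 0.0217i - 0.1087j - 0.0435k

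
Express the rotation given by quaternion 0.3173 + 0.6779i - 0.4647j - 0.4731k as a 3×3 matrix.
[[0.1205, -0.3298, -0.9363], [-0.9303, -0.3667, 0.0095], [-0.3465, 0.8699, -0.351]]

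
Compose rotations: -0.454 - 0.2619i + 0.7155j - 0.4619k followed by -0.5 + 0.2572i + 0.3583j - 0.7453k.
-0.3063 + 0.3819i - 0.2064j + 0.8472k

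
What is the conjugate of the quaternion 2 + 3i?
2 - 3i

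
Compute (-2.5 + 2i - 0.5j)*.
-2.5 - 2i + 0.5j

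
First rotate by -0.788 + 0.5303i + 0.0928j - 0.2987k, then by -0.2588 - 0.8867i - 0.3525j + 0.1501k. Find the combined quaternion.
0.7517 + 0.6528i + 0.0685j + 0.0637k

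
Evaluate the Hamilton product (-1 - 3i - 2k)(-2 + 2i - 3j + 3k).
14 - 2i + 8j + 10k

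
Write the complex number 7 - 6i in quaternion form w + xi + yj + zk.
7 - 6i + 0j + 0k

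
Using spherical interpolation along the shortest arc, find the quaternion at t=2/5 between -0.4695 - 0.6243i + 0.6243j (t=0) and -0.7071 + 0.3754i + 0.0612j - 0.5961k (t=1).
-0.7468 - 0.2722i + 0.5114j - 0.3266k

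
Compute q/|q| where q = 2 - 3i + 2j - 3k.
0.3922 - 0.5883i + 0.3922j - 0.5883k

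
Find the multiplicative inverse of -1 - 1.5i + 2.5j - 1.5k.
-0.0851 + 0.1277i - 0.2128j + 0.1277k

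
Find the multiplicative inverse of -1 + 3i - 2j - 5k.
-0.0256 - 0.0769i + 0.0513j + 0.1282k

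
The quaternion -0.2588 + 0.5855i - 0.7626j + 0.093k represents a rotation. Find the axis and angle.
axis = (0.6062, -0.7895, 0.0963), θ = 7π/6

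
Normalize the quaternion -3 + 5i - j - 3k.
-0.4523 + 0.7538i - 0.1508j - 0.4523k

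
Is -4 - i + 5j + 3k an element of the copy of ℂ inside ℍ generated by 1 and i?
No. The quaternion -4 - i + 5j + 3k has j-coefficient y = 5 and k-coefficient z = 3, not both zero, so it does not lie in the complex subalgebra spanned by 1 and i.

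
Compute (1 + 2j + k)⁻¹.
0.1667 - 0.3333j - 0.1667k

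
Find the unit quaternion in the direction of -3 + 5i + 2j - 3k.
-0.4376 + 0.7293i + 0.2917j - 0.4376k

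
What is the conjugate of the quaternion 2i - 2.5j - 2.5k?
-2i + 2.5j + 2.5k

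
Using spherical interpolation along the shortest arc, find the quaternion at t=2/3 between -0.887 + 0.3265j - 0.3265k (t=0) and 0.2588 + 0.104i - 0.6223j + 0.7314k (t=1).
-0.5132 - 0.0741i + 0.5645j - 0.6423k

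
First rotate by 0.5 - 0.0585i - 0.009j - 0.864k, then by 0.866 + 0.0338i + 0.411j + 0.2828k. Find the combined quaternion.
0.683 - 0.3863i + 0.2104j - 0.5831k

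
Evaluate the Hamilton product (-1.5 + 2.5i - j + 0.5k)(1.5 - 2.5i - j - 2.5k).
4.25 + 10.5i + 5j - 0.5k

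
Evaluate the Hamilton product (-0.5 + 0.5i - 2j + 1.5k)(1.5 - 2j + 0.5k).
-5.5 + 2.75i - 2.25j + k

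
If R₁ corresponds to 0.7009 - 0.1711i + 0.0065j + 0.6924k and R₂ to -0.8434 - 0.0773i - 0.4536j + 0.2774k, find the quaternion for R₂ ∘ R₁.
-0.7935 - 0.2257i - 0.3174j - 0.4677k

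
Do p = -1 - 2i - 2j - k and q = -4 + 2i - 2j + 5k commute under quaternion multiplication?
No: pq = 9 - 6i + 18j + 7k ≠ 9 + 18i + 2j - 9k = qp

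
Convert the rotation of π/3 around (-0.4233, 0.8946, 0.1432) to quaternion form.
0.866 - 0.2117i + 0.4473j + 0.0716k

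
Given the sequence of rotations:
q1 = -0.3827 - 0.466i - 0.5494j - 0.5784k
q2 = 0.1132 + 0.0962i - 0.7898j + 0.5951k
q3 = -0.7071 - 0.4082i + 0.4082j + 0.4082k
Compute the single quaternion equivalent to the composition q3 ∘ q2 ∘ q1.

q2 · q1 = -0.0882 + 0.6942i + 0.0184j - 0.7141k
q3 · q2 · q1 = 0.6297 - 0.7539i - 0.0571j + 0.1781k
0.6297 - 0.7539i - 0.0571j + 0.1781k


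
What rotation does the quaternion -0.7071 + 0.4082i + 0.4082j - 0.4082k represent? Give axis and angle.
axis = (√3/3, √3/3, -√3/3), θ = 3π/2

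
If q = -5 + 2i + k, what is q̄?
-5 - 2i - k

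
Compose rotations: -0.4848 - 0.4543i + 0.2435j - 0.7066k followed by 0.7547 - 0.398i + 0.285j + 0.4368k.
-0.3074 - 0.4577i - 0.4341j - 0.7125k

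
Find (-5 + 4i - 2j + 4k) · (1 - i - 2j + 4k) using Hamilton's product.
-21 + 9i - 12j - 26k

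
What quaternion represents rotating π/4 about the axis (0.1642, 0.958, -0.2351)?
0.9239 + 0.0628i + 0.3666j - 0.09k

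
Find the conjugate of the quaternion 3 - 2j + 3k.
3 + 2j - 3k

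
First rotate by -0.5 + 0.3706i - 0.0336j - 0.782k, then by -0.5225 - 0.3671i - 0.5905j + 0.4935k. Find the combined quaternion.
0.7634 + 0.4683i + 0.2086j + 0.393k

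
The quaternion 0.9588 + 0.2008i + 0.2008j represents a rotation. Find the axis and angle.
axis = (√2/2, √2/2, 0), θ = 33°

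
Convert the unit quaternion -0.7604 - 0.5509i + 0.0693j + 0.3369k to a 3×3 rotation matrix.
[[0.7634, 0.436, -0.4766], [-0.5887, 0.166, -0.7911], [-0.2658, 0.8845, 0.3834]]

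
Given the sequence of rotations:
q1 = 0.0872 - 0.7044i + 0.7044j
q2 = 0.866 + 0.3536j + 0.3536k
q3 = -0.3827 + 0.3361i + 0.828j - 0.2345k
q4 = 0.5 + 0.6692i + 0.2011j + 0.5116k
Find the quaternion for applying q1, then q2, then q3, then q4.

q2 · q1 = -0.1736 - 0.8591i + 0.3918j + 0.2799k
q3 · q2 · q1 = 0.0964 + 0.5941i - 0.1863j + 0.7766k
q4 · q3 · q2 · q1 = -0.7092 + 0.613i - 0.2895j + 0.1935k
-0.7092 + 0.613i - 0.2895j + 0.1935k


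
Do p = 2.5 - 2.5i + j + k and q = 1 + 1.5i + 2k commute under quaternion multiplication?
No: pq = 4.25 + 3.25i + 7.5j + 4.5k ≠ 4.25 - 0.75i - 5.5j + 7.5k = qp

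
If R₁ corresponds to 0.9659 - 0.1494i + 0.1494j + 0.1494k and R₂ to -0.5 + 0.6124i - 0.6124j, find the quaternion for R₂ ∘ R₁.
-0.3 + 0.5747i - 0.7577j - 0.0747k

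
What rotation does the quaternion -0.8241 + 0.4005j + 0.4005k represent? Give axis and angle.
axis = (0, √2/2, √2/2), θ = 291°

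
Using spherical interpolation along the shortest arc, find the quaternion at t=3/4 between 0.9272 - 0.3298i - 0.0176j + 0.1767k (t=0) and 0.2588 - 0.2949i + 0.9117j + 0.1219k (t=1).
0.5151 - 0.3544i + 0.764j + 0.1594k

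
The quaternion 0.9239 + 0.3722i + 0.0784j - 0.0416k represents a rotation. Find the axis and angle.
axis = (0.9727, 0.2049, -0.1087), θ = π/4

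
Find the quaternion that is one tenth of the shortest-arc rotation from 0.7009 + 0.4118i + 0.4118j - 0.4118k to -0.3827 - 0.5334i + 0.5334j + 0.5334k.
0.7019 + 0.4498i + 0.3204j - 0.4498k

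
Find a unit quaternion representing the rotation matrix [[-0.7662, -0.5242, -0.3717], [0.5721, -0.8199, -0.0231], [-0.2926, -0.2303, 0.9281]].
0.2924 - 0.1772i - 0.0676j + 0.9373k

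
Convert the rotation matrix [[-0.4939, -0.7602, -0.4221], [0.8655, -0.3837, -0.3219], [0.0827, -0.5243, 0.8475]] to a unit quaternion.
0.4924 - 0.1028i - 0.2563j + 0.8254k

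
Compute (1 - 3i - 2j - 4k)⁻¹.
0.0333 + 0.1i + 0.0667j + 0.1333k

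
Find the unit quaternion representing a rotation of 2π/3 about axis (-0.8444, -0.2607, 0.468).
0.5 - 0.7313i - 0.2258j + 0.4053k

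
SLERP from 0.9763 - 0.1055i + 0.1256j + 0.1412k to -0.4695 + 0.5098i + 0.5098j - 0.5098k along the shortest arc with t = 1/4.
0.9331 - 0.2369i - 0.049j + 0.2659k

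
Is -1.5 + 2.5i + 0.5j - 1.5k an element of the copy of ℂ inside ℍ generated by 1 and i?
No. The quaternion -1.5 + 2.5i + 0.5j - 1.5k has j-coefficient y = 0.5 and k-coefficient z = -1.5, not both zero, so it does not lie in the complex subalgebra spanned by 1 and i.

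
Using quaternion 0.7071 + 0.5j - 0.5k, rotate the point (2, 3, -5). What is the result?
(-1.414, 2.586, -5.414)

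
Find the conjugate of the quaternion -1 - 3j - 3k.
-1 + 3j + 3k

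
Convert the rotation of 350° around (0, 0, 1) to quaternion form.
-0.9962 + 0.0872k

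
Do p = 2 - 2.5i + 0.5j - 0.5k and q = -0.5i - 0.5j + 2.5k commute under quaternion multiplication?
No: pq = 0.25 + 5.5j + 6.5k ≠ 0.25 - 2i - 7.5j + 3.5k = qp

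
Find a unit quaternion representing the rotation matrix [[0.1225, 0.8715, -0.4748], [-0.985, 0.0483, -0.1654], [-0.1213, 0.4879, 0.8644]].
0.7133 + 0.229i - 0.1239j - 0.6507k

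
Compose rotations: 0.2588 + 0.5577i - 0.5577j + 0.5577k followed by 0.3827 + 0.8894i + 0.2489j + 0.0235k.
-0.2713 + 0.5955i - 0.6319j - 0.4153k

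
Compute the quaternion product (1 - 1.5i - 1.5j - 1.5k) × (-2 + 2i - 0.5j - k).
-1.25 + 5.75i - 2j + 5.75k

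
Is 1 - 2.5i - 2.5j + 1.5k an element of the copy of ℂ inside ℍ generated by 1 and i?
No. The quaternion 1 - 2.5i - 2.5j + 1.5k has j-coefficient y = -2.5 and k-coefficient z = 1.5, not both zero, so it does not lie in the complex subalgebra spanned by 1 and i.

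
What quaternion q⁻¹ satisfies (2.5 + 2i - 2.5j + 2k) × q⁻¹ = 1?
0.122 - 0.0976i + 0.122j - 0.0976k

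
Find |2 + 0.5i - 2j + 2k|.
3.5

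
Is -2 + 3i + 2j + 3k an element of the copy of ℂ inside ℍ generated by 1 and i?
No. The quaternion -2 + 3i + 2j + 3k has j-coefficient y = 2 and k-coefficient z = 3, not both zero, so it does not lie in the complex subalgebra spanned by 1 and i.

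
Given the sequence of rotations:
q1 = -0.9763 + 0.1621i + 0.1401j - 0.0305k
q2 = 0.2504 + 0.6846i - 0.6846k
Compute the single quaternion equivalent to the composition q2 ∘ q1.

q2 · q1 = -0.3763 - 0.5319i - 0.055j + 0.7567k
-0.3763 - 0.5319i - 0.055j + 0.7567k


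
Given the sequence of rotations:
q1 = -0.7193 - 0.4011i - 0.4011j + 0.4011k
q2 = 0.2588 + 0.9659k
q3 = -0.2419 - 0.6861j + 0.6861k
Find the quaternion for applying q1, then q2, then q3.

q2 · q1 = -0.5736 + 0.2836i - 0.4912j - 0.591k
q3 · q2 · q1 = 0.2072 + 0.6739i + 0.7069j - 0.056k
0.2072 + 0.6739i + 0.7069j - 0.056k


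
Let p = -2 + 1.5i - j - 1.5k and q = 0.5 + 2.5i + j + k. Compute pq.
-2.25 - 3.75i - 7.75j + 1.25k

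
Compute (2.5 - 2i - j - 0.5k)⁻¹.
0.2174 + 0.1739i + 0.087j + 0.0435k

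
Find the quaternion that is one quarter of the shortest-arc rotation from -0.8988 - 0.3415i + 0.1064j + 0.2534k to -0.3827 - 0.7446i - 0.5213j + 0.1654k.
-0.8325 - 0.4894i - 0.0651j + 0.2513k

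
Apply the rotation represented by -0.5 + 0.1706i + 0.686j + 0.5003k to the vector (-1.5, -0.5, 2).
(-0.735, 1.893, -1.542)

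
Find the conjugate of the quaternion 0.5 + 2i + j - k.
0.5 - 2i - j + k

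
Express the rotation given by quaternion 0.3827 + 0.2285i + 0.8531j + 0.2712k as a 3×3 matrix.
[[-0.6027, 0.1823, 0.7769], [0.5974, 0.7485, 0.2878], [-0.529, 0.6376, -0.56]]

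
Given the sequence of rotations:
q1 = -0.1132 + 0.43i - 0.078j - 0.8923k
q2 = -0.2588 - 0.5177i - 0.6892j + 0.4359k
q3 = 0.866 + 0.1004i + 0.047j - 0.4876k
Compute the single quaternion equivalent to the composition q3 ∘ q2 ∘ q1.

q2 · q1 = 0.5871 + 0.5963i - 0.1763j + 0.5183k
q3 · q2 · q1 = 0.7096 + 0.5137i - 0.4679j + 0.1169k
0.7096 + 0.5137i - 0.4679j + 0.1169k


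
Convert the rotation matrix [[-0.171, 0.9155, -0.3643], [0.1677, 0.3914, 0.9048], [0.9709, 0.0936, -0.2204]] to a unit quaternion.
-0.5 + 0.4056i + 0.6676j + 0.3739k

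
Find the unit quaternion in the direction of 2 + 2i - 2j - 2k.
0.5 + 0.5i - 0.5j - 0.5k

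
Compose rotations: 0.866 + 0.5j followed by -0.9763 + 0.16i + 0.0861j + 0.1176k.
-0.8885 + 0.0798i - 0.4136j + 0.1818k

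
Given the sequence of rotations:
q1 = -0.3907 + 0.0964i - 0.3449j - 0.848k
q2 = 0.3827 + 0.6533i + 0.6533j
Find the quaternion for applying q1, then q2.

q2 · q1 = 0.0128 - 0.7724i + 0.1668j - 0.6128k
0.0128 - 0.7724i + 0.1668j - 0.6128k


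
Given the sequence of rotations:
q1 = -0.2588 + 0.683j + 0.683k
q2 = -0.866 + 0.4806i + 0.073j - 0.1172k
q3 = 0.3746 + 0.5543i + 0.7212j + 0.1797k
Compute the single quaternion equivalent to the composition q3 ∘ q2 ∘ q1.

q2 · q1 = 0.2543 + 0.0055i - 0.9386j - 0.2329k
q3 · q2 · q1 = 0.811 + 0.1437i - 0.0381j - 0.5658k
0.811 + 0.1437i - 0.0381j - 0.5658k


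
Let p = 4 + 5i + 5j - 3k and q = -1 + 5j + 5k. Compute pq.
-14 + 35i - 10j + 48k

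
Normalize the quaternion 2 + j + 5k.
0.3651 + 0.1826j + 0.9129k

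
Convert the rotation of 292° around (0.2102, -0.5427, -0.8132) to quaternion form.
-0.829 + 0.1175i - 0.3035j - 0.4547k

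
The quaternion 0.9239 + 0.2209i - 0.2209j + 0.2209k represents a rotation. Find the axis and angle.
axis = (√3/3, -√3/3, √3/3), θ = π/4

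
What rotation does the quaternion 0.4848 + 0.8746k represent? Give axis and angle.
axis = (0, 0, 1), θ = 122°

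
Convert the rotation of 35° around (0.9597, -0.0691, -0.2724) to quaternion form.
0.9537 + 0.2886i - 0.0208j - 0.0819k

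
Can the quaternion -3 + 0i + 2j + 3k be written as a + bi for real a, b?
No. The quaternion -3 + 2j + 3k has j-coefficient y = 2 and k-coefficient z = 3, not both zero, so it does not lie in the complex subalgebra spanned by 1 and i.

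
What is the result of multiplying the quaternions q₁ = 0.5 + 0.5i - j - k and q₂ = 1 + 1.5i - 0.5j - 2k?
-2.75 + 2.75i - 1.75j - 0.75k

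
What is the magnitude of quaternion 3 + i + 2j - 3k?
√23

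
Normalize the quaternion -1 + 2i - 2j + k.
-0.3162 + 0.6325i - 0.6325j + 0.3162k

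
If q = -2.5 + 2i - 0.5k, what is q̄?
-2.5 - 2i + 0.5k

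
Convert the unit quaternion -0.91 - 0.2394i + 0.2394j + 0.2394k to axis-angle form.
axis = (-√3/3, √3/3, √3/3), θ = 311°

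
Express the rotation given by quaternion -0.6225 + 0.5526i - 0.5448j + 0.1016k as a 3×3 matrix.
[[0.3857, -0.4756, 0.7906], [-0.7286, 0.3686, 0.5773], [-0.566, -0.7987, -0.2043]]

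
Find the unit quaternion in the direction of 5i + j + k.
0.9623i + 0.1925j + 0.1925k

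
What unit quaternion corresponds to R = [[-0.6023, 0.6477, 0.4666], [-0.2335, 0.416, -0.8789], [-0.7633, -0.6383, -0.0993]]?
0.4226 + 0.1423i + 0.7276j - 0.5213k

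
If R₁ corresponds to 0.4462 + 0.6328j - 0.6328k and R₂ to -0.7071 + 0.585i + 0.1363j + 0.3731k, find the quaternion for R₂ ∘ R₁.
-0.1657 - 0.0613i - 0.0164j + 0.9841k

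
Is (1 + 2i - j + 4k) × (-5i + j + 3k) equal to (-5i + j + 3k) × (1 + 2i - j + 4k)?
No: pq = -1 - 12i - 25j ≠ -1 + 2i + 27j + 6k = qp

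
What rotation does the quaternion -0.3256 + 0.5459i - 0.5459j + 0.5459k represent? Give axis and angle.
axis = (√3/3, -√3/3, √3/3), θ = 218°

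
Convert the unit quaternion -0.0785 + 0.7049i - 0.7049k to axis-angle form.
axis = (√2/2, 0, -√2/2), θ = 189°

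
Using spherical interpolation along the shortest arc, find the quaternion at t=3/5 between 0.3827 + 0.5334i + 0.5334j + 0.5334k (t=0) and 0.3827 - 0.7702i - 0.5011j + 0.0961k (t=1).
-0.0802 + 0.7781i + 0.5944j + 0.1868k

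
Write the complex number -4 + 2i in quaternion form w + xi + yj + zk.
-4 + 2i + 0j + 0k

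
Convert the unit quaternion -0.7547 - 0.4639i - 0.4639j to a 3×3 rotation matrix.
[[0.5696, 0.4304, 0.7002], [0.4304, 0.5696, -0.7002], [-0.7002, 0.7002, 0.1392]]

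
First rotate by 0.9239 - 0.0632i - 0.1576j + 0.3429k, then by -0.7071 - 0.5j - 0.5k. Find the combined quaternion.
-0.5606 - 0.2056i - 0.3189j - 0.736k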